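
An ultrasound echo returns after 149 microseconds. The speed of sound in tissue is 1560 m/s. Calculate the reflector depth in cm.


depth = c * t / 2
t = 149 us = 1.4900e-04 s
depth = 1560 * 1.4900e-04 / 2
depth = 0.11622 m = 11.622 cm


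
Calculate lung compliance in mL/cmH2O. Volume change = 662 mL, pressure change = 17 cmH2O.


C = dV / dP
C = 662 / 17
C = 38.94 mL/cmH2O


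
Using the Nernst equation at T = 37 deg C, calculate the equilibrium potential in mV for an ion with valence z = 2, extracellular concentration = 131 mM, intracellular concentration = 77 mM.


E = (RT/(zF)) * ln(C_out/C_in)
T = 37 + 273.15 = 310.15 K
E = (8.314 * 310.15 / (2 * 96485)) * ln(131/77)
E = 7.101 mV


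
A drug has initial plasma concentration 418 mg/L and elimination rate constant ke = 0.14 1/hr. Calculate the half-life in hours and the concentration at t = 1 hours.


t_half = ln(2) / ke = 0.693147 / 0.14 = 4.951 hr
C(t) = C0 * exp(-ke*t) = 418 * exp(-0.14*1)
C(1) = 363.4 mg/L


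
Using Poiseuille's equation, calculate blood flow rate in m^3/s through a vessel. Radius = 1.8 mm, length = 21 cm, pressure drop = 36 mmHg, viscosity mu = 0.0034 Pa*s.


Q = pi*r^4*dP / (8*mu*L)
r = 0.0018 m, L = 0.21 m
dP = 36 mmHg = 4799.592 Pa
Q = 2.7711e-05 m^3/s


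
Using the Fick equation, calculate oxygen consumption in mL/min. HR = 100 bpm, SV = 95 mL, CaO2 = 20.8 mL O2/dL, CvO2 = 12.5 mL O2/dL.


CO = HR*SV = 100*95/1000 = 9.5 L/min
a-v O2 diff = 20.8 - 12.5 = 8.3 mL/dL
VO2 = CO * (CaO2-CvO2) * 10 dL/L
VO2 = 9.5 * 8.3 * 10
VO2 = 788.5 mL/min


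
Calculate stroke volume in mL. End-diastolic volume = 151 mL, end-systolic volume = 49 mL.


SV = EDV - ESV
SV = 151 - 49
SV = 102 mL


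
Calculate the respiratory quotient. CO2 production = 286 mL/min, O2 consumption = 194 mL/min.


RQ = VCO2 / VO2
RQ = 286 / 194
RQ = 1.474


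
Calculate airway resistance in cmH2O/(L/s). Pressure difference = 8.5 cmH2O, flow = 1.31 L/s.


R = dP / flow
R = 8.5 / 1.31
R = 6.489 cmH2O/(L/s)


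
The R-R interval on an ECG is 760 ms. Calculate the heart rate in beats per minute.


HR = 60 / RR_interval(s)
RR = 760 ms = 0.76 s
HR = 60 / 0.76 = 78.95 bpm


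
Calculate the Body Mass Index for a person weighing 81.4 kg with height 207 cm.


BMI = weight / height^2
height = 207 cm = 2.07 m
BMI = 81.4 / 2.07^2
BMI = 19 kg/m^2


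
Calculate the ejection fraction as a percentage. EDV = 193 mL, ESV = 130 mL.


SV = EDV - ESV = 193 - 130 = 63 mL
EF = SV/EDV * 100 = 63/193 * 100
EF = 32.64%


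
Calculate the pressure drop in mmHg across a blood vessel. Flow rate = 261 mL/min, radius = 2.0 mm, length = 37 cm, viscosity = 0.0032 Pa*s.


dP = 8*mu*L*Q / (pi*r^4)
Q = 261 mL/min = 4.35e-06 m^3/s
dP = 819.712 Pa = 819.712 / 133.322 mmHg = 6.148 mmHg


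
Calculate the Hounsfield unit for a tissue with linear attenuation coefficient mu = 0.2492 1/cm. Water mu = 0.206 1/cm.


HU = ((mu_tissue - mu_water) / mu_water) * 1000
HU = ((0.2492 - 0.206) / 0.206) * 1000
HU = 209.7


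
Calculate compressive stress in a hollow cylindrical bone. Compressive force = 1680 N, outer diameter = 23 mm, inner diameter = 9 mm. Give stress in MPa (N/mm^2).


A = pi*(r_o^2 - r_i^2)
r_o = 11.5 mm, r_i = 4.5 mm
A = 351.858 mm^2
sigma = F/A = 1680 / 351.858
sigma = 4.775 MPa


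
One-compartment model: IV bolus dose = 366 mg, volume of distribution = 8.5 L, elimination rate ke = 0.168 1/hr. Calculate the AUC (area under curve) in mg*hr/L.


C0 = Dose/Vd = 366/8.5 = 43.0588 mg/L
AUC = C0/ke = 43.0588/0.168
AUC = 256.3 mg*hr/L


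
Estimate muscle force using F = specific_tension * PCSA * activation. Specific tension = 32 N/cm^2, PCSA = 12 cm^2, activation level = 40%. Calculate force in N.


F = sigma * PCSA * activation
F = 32 * 12 * 0.4
F = 153.6 N


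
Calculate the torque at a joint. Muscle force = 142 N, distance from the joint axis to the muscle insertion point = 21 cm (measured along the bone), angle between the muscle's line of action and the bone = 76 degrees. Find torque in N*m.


Torque = F * d * sin(theta)   (moment arm = d*sin(theta))
d = 21 cm = 0.21 m
Torque = 142 * 0.21 * sin(76)
Torque = 28.93 N*m


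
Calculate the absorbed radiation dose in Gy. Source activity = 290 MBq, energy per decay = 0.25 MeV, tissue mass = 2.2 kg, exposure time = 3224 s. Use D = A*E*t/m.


A = 290 MBq = 2.9000e+08 Bq
E = 0.25 MeV = 4.005e-14 J
D = A*E*t/m = 2.9000e+08*4.005e-14*3224/2.2
D = 0.01702 Gy


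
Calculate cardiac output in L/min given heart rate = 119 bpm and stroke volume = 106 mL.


CO = HR * SV
CO = 119 * 106 / 1000
CO = 12.61 L/min


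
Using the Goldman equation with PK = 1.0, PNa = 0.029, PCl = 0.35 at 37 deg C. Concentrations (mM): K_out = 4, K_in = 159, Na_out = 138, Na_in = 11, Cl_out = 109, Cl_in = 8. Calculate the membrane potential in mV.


Vm = (RT/F)*ln((PK*Ko + PNa*Nao + PCl*Cli)/(PK*Ki + PNa*Nai + PCl*Clo))
Numer = 10.802, Denom = 197.469
Vm = -77.66 mV


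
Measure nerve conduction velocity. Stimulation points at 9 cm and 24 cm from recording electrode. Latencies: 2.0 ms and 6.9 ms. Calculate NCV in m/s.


Distance = (24 - 9) / 100 = 0.15 m
dt = (6.9 - 2.0) / 1000 = 0.0049 s
NCV = dist / dt = 30.61 m/s


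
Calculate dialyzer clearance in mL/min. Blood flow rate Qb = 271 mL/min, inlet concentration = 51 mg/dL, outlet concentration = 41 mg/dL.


K = Qb * (Cb_in - Cb_out) / Cb_in
K = 271 * (51 - 41) / 51
K = 53.14 mL/min


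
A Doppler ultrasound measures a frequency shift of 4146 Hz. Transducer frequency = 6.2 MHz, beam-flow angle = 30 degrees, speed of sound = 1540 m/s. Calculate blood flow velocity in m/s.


v = fd * c / (2 * f0 * cos(theta))
v = 4146 * 1540 / (2 * 6.2000e+06 * cos(30))
v = 0.5946 m/s


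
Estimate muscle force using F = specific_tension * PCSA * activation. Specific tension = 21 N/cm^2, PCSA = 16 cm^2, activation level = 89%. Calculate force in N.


F = sigma * PCSA * activation
F = 21 * 16 * 0.89
F = 299 N


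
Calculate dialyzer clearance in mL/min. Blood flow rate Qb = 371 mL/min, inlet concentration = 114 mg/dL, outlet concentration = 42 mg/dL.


K = Qb * (Cb_in - Cb_out) / Cb_in
K = 371 * (114 - 42) / 114
K = 234.3 mL/min


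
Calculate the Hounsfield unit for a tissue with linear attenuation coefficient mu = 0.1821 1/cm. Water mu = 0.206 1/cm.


HU = ((mu_tissue - mu_water) / mu_water) * 1000
HU = ((0.1821 - 0.206) / 0.206) * 1000
HU = -116


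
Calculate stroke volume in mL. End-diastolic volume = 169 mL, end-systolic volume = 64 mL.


SV = EDV - ESV
SV = 169 - 64
SV = 105 mL


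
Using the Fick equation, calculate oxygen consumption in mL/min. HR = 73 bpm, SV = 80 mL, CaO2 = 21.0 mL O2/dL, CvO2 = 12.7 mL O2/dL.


CO = HR*SV = 73*80/1000 = 5.84 L/min
a-v O2 diff = 21.0 - 12.7 = 8.3 mL/dL
VO2 = CO * (CaO2-CvO2) * 10 dL/L
VO2 = 5.84 * 8.3 * 10
VO2 = 484.7 mL/min


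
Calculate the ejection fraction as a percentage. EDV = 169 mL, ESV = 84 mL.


SV = EDV - ESV = 169 - 84 = 85 mL
EF = SV/EDV * 100 = 85/169 * 100
EF = 50.3%


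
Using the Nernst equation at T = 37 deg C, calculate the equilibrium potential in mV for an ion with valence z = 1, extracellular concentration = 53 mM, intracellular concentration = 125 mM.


E = (RT/(zF)) * ln(C_out/C_in)
T = 37 + 273.15 = 310.15 K
E = (8.314 * 310.15 / (1 * 96485)) * ln(53/125)
E = -22.93 mV


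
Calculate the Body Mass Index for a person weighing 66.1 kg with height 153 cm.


BMI = weight / height^2
height = 153 cm = 1.53 m
BMI = 66.1 / 1.53^2
BMI = 28.24 kg/m^2


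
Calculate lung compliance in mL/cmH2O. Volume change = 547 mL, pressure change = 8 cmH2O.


C = dV / dP
C = 547 / 8
C = 68.38 mL/cmH2O


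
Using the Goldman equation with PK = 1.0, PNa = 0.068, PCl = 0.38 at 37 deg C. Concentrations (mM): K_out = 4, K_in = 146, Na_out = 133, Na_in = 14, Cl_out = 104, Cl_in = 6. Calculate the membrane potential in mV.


Vm = (RT/F)*ln((PK*Ko + PNa*Nao + PCl*Cli)/(PK*Ki + PNa*Nai + PCl*Clo))
Numer = 15.324, Denom = 186.472
Vm = -66.78 mV


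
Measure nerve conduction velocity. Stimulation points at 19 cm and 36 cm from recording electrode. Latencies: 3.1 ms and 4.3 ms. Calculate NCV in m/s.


Distance = (36 - 19) / 100 = 0.17 m
dt = (4.3 - 3.1) / 1000 = 0.0012 s
NCV = dist / dt = 141.7 m/s


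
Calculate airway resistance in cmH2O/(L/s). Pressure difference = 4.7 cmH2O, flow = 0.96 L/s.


R = dP / flow
R = 4.7 / 0.96
R = 4.896 cmH2O/(L/s)


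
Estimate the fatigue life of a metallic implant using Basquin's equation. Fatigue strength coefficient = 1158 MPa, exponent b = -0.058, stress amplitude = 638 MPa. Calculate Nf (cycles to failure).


sigma_a = sigma_f' * (2Nf)^b
2Nf = (sigma_a/sigma_f')^(1/b)
2Nf = (638/1158)^(1/-0.058)
2Nf = 29079.313
Nf = 1.454e+04


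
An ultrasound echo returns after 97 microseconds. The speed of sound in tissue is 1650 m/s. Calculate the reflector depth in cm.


depth = c * t / 2
t = 97 us = 9.7000e-05 s
depth = 1650 * 9.7000e-05 / 2
depth = 0.080025 m = 8.0025 cm


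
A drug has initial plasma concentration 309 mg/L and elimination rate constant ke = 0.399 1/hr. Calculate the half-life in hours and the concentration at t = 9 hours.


t_half = ln(2) / ke = 0.693147 / 0.399 = 1.737 hr
C(t) = C0 * exp(-ke*t) = 309 * exp(-0.399*9)
C(9) = 8.519 mg/L


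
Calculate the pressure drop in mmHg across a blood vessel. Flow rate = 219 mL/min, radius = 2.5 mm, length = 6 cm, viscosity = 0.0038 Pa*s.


dP = 8*mu*L*Q / (pi*r^4)
Q = 219 mL/min = 3.65e-06 m^3/s
dP = 54.251 Pa = 54.251 / 133.322 mmHg = 0.4069 mmHg


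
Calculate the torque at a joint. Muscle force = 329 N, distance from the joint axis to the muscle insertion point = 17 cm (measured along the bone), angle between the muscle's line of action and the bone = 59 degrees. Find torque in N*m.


Torque = F * d * sin(theta)   (moment arm = d*sin(theta))
d = 17 cm = 0.17 m
Torque = 329 * 0.17 * sin(59)
Torque = 47.94 N*m


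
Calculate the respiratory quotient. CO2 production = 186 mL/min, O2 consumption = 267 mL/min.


RQ = VCO2 / VO2
RQ = 186 / 267
RQ = 0.6966


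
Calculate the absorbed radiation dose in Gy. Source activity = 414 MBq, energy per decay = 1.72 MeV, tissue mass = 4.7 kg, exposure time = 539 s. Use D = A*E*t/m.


A = 414 MBq = 4.1400e+08 Bq
E = 1.72 MeV = 2.75544e-13 J
D = A*E*t/m = 4.1400e+08*2.75544e-13*539/4.7
D = 0.01308 Gy


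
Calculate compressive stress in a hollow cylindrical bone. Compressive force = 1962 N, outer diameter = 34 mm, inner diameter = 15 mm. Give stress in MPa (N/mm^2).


A = pi*(r_o^2 - r_i^2)
r_o = 17 mm, r_i = 7.5 mm
A = 731.206 mm^2
sigma = F/A = 1962 / 731.206
sigma = 2.683 MPa


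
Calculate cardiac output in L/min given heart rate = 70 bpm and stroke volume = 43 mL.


CO = HR * SV
CO = 70 * 43 / 1000
CO = 3.01 L/min


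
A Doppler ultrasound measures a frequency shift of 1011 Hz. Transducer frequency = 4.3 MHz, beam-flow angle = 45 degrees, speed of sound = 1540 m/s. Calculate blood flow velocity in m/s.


v = fd * c / (2 * f0 * cos(theta))
v = 1011 * 1540 / (2 * 4.3000e+06 * cos(45))
v = 0.256 m/s


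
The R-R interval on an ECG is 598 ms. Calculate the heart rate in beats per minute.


HR = 60 / RR_interval(s)
RR = 598 ms = 0.598 s
HR = 60 / 0.598 = 100.3 bpm


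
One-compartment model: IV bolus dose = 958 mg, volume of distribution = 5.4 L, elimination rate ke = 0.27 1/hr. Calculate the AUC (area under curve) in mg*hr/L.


C0 = Dose/Vd = 958/5.4 = 177.407 mg/L
AUC = C0/ke = 177.407/0.27
AUC = 657.1 mg*hr/L


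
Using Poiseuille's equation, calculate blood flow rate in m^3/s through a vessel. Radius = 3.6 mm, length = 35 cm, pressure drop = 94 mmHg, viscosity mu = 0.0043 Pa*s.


Q = pi*r^4*dP / (8*mu*L)
r = 0.0036 m, L = 0.35 m
dP = 94 mmHg = 12532.268 Pa
Q = 5.4924e-04 m^3/s


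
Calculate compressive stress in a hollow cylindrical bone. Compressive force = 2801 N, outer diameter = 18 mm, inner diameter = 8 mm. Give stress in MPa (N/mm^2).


A = pi*(r_o^2 - r_i^2)
r_o = 9 mm, r_i = 4 mm
A = 204.204 mm^2
sigma = F/A = 2801 / 204.204
sigma = 13.72 MPa


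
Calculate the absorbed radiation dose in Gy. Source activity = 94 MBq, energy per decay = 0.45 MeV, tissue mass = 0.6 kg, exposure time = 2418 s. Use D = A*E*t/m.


A = 94 MBq = 9.4000e+07 Bq
E = 0.45 MeV = 7.209e-14 J
D = A*E*t/m = 9.4000e+07*7.209e-14*2418/0.6
D = 0.02731 Gy


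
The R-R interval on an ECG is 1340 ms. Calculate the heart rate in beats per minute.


HR = 60 / RR_interval(s)
RR = 1340 ms = 1.34 s
HR = 60 / 1.34 = 44.78 bpm


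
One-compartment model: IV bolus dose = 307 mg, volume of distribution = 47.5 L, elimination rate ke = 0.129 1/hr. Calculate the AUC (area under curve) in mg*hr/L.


C0 = Dose/Vd = 307/47.5 = 6.46316 mg/L
AUC = C0/ke = 6.46316/0.129
AUC = 50.1 mg*hr/L


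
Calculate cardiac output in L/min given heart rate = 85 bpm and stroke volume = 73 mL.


CO = HR * SV
CO = 85 * 73 / 1000
CO = 6.205 L/min


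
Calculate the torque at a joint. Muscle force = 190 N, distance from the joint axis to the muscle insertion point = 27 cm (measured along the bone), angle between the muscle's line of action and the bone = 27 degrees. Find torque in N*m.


Torque = F * d * sin(theta)   (moment arm = d*sin(theta))
d = 27 cm = 0.27 m
Torque = 190 * 0.27 * sin(27)
Torque = 23.29 N*m


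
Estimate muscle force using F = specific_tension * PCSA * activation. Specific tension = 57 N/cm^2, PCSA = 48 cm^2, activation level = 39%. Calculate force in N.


F = sigma * PCSA * activation
F = 57 * 48 * 0.39
F = 1067 N


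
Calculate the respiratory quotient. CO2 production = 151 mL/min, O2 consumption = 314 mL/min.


RQ = VCO2 / VO2
RQ = 151 / 314
RQ = 0.4809


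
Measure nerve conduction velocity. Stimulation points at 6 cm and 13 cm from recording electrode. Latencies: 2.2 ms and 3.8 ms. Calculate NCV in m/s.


Distance = (13 - 6) / 100 = 0.07 m
dt = (3.8 - 2.2) / 1000 = 0.0016 s
NCV = dist / dt = 43.75 m/s


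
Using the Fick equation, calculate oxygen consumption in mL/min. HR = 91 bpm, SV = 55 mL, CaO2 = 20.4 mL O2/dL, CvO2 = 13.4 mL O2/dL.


CO = HR*SV = 91*55/1000 = 5.005 L/min
a-v O2 diff = 20.4 - 13.4 = 7 mL/dL
VO2 = CO * (CaO2-CvO2) * 10 dL/L
VO2 = 5.005 * 7 * 10
VO2 = 350.3 mL/min


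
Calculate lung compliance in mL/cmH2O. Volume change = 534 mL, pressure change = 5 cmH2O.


C = dV / dP
C = 534 / 5
C = 106.8 mL/cmH2O


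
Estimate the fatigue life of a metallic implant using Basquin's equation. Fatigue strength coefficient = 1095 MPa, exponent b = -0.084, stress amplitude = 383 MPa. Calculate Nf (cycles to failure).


sigma_a = sigma_f' * (2Nf)^b
2Nf = (sigma_a/sigma_f')^(1/b)
2Nf = (383/1095)^(1/-0.084)
2Nf = 269857.85
Nf = 1.349e+05


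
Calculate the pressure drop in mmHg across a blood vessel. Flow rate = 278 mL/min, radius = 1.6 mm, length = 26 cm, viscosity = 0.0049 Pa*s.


dP = 8*mu*L*Q / (pi*r^4)
Q = 278 mL/min = 4.63333e-06 m^3/s
dP = 2293.63 Pa = 2293.63 / 133.322 mmHg = 17.2 mmHg


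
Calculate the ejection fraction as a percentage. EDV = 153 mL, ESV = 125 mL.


SV = EDV - ESV = 153 - 125 = 28 mL
EF = SV/EDV * 100 = 28/153 * 100
EF = 18.3%


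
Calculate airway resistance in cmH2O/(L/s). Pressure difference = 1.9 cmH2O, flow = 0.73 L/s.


R = dP / flow
R = 1.9 / 0.73
R = 2.603 cmH2O/(L/s)


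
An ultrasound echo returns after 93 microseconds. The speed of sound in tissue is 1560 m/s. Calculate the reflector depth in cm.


depth = c * t / 2
t = 93 us = 9.3000e-05 s
depth = 1560 * 9.3000e-05 / 2
depth = 0.07254 m = 7.254 cm


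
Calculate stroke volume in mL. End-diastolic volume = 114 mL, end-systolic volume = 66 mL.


SV = EDV - ESV
SV = 114 - 66
SV = 48 mL


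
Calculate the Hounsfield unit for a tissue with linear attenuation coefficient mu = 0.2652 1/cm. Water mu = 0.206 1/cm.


HU = ((mu_tissue - mu_water) / mu_water) * 1000
HU = ((0.2652 - 0.206) / 0.206) * 1000
HU = 287.4


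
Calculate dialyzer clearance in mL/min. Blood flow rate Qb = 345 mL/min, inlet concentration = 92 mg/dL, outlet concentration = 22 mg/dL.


K = Qb * (Cb_in - Cb_out) / Cb_in
K = 345 * (92 - 22) / 92
K = 262.5 mL/min


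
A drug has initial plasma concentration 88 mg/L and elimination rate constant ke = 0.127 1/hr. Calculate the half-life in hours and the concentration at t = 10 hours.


t_half = ln(2) / ke = 0.693147 / 0.127 = 5.458 hr
C(t) = C0 * exp(-ke*t) = 88 * exp(-0.127*10)
C(10) = 24.71 mg/L


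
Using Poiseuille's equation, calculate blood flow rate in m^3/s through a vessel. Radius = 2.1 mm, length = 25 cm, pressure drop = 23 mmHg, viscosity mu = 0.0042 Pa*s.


Q = pi*r^4*dP / (8*mu*L)
r = 0.0021 m, L = 0.25 m
dP = 23 mmHg = 3066.406 Pa
Q = 2.2304e-05 m^3/s


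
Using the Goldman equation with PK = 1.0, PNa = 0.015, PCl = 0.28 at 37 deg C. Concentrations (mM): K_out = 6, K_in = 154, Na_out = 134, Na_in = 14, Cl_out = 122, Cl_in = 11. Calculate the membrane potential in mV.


Vm = (RT/F)*ln((PK*Ko + PNa*Nao + PCl*Cli)/(PK*Ki + PNa*Nai + PCl*Clo))
Numer = 11.09, Denom = 188.37
Vm = -75.7 mV


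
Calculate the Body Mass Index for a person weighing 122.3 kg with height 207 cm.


BMI = weight / height^2
height = 207 cm = 2.07 m
BMI = 122.3 / 2.07^2
BMI = 28.54 kg/m^2


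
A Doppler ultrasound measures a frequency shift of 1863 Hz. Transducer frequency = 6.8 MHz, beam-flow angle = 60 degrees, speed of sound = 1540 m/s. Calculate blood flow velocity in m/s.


v = fd * c / (2 * f0 * cos(theta))
v = 1863 * 1540 / (2 * 6.8000e+06 * cos(60))
v = 0.4219 m/s


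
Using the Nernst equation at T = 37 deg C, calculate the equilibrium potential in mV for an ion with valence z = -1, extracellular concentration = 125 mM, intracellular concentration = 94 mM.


E = (RT/(zF)) * ln(C_out/C_in)
T = 37 + 273.15 = 310.15 K
E = (8.314 * 310.15 / (-1 * 96485)) * ln(125/94)
E = -7.617 mV


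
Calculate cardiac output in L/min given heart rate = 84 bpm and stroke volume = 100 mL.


CO = HR * SV
CO = 84 * 100 / 1000
CO = 8.4 L/min


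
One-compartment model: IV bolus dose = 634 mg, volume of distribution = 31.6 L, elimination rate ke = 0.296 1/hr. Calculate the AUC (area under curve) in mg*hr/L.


C0 = Dose/Vd = 634/31.6 = 20.0633 mg/L
AUC = C0/ke = 20.0633/0.296
AUC = 67.78 mg*hr/L


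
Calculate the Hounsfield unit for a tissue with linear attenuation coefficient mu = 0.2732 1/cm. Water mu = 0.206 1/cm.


HU = ((mu_tissue - mu_water) / mu_water) * 1000
HU = ((0.2732 - 0.206) / 0.206) * 1000
HU = 326.2


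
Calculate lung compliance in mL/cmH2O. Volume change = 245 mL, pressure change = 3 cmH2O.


C = dV / dP
C = 245 / 3
C = 81.67 mL/cmH2O


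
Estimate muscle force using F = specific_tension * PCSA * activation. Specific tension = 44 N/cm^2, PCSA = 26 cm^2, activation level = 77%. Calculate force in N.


F = sigma * PCSA * activation
F = 44 * 26 * 0.77
F = 880.9 N


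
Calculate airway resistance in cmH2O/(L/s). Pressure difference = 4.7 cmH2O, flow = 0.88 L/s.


R = dP / flow
R = 4.7 / 0.88
R = 5.341 cmH2O/(L/s)


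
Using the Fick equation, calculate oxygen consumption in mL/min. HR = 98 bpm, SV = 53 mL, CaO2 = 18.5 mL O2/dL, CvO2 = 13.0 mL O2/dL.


CO = HR*SV = 98*53/1000 = 5.194 L/min
a-v O2 diff = 18.5 - 13.0 = 5.5 mL/dL
VO2 = CO * (CaO2-CvO2) * 10 dL/L
VO2 = 5.194 * 5.5 * 10
VO2 = 285.7 mL/min


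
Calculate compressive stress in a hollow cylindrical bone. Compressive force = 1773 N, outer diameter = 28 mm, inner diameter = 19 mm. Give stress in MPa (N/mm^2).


A = pi*(r_o^2 - r_i^2)
r_o = 14 mm, r_i = 9.5 mm
A = 332.223 mm^2
sigma = F/A = 1773 / 332.223
sigma = 5.337 MPa


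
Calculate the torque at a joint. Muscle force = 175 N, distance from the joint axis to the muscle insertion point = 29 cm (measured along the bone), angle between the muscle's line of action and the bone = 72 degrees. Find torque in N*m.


Torque = F * d * sin(theta)   (moment arm = d*sin(theta))
d = 29 cm = 0.29 m
Torque = 175 * 0.29 * sin(72)
Torque = 48.27 N*m


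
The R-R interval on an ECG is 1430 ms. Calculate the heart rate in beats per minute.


HR = 60 / RR_interval(s)
RR = 1430 ms = 1.43 s
HR = 60 / 1.43 = 41.96 bpm


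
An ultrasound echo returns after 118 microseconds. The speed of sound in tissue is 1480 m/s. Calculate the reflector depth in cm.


depth = c * t / 2
t = 118 us = 1.1800e-04 s
depth = 1480 * 1.1800e-04 / 2
depth = 0.08732 m = 8.732 cm


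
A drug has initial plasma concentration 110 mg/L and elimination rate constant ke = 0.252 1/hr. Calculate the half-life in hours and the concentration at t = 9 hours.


t_half = ln(2) / ke = 0.693147 / 0.252 = 2.751 hr
C(t) = C0 * exp(-ke*t) = 110 * exp(-0.252*9)
C(9) = 11.39 mg/L


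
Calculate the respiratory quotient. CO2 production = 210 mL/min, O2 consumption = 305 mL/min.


RQ = VCO2 / VO2
RQ = 210 / 305
RQ = 0.6885


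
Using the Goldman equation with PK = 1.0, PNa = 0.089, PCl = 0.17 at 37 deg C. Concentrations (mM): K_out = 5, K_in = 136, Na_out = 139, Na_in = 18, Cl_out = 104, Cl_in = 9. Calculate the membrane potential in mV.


Vm = (RT/F)*ln((PK*Ko + PNa*Nao + PCl*Cli)/(PK*Ki + PNa*Nai + PCl*Clo))
Numer = 18.901, Denom = 155.282
Vm = -56.28 mV


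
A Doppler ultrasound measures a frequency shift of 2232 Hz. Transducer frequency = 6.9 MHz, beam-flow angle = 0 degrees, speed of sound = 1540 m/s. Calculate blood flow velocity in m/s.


v = fd * c / (2 * f0 * cos(theta))
v = 2232 * 1540 / (2 * 6.9000e+06 * cos(0))
v = 0.2491 m/s


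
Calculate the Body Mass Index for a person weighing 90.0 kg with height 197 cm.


BMI = weight / height^2
height = 197 cm = 1.97 m
BMI = 90.0 / 1.97^2
BMI = 23.19 kg/m^2


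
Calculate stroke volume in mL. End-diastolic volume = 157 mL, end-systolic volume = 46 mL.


SV = EDV - ESV
SV = 157 - 46
SV = 111 mL


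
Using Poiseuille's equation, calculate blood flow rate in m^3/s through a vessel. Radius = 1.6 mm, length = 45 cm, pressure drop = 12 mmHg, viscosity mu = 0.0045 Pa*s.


Q = pi*r^4*dP / (8*mu*L)
r = 0.0016 m, L = 0.45 m
dP = 12 mmHg = 1599.864 Pa
Q = 2.0333e-06 m^3/s


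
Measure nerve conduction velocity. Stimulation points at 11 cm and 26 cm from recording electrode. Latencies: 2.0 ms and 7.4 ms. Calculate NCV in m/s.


Distance = (26 - 11) / 100 = 0.15 m
dt = (7.4 - 2.0) / 1000 = 0.0054 s
NCV = dist / dt = 27.78 m/s


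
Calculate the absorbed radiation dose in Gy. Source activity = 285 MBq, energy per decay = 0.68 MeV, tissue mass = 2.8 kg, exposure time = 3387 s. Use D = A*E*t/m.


A = 285 MBq = 2.8500e+08 Bq
E = 0.68 MeV = 1.08936e-13 J
D = A*E*t/m = 2.8500e+08*1.08936e-13*3387/2.8
D = 0.03756 Gy


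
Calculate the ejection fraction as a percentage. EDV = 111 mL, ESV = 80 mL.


SV = EDV - ESV = 111 - 80 = 31 mL
EF = SV/EDV * 100 = 31/111 * 100
EF = 27.93%


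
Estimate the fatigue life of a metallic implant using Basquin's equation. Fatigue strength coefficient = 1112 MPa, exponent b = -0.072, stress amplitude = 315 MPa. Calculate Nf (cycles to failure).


sigma_a = sigma_f' * (2Nf)^b
2Nf = (sigma_a/sigma_f')^(1/b)
2Nf = (315/1112)^(1/-0.072)
2Nf = 40574506
Nf = 2.0287e+07


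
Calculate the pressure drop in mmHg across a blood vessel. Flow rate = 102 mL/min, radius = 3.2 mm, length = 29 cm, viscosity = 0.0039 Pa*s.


dP = 8*mu*L*Q / (pi*r^4)
Q = 102 mL/min = 1.7e-06 m^3/s
dP = 46.693 Pa = 46.693 / 133.322 mmHg = 0.3502 mmHg


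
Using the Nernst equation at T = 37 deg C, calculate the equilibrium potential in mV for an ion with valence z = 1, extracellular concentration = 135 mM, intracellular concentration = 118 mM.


E = (RT/(zF)) * ln(C_out/C_in)
T = 37 + 273.15 = 310.15 K
E = (8.314 * 310.15 / (1 * 96485)) * ln(135/118)
E = 3.597 mV


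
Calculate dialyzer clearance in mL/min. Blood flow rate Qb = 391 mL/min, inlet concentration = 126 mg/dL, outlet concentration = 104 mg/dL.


K = Qb * (Cb_in - Cb_out) / Cb_in
K = 391 * (126 - 104) / 126
K = 68.27 mL/min


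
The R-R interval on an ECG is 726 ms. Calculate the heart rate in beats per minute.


HR = 60 / RR_interval(s)
RR = 726 ms = 0.726 s
HR = 60 / 0.726 = 82.64 bpm


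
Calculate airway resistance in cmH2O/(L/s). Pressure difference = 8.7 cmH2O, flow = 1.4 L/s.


R = dP / flow
R = 8.7 / 1.4
R = 6.214 cmH2O/(L/s)


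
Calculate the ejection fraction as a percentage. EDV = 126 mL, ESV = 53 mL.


SV = EDV - ESV = 126 - 53 = 73 mL
EF = SV/EDV * 100 = 73/126 * 100
EF = 57.94%


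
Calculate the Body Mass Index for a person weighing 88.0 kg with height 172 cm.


BMI = weight / height^2
height = 172 cm = 1.72 m
BMI = 88.0 / 1.72^2
BMI = 29.75 kg/m^2


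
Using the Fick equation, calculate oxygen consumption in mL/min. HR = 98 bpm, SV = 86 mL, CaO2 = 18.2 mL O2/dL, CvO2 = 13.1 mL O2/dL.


CO = HR*SV = 98*86/1000 = 8.428 L/min
a-v O2 diff = 18.2 - 13.1 = 5.1 mL/dL
VO2 = CO * (CaO2-CvO2) * 10 dL/L
VO2 = 8.428 * 5.1 * 10
VO2 = 429.8 mL/min


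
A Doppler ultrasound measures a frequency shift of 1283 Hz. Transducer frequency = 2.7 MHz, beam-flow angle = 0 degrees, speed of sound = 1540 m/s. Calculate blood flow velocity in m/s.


v = fd * c / (2 * f0 * cos(theta))
v = 1283 * 1540 / (2 * 2.7000e+06 * cos(0))
v = 0.3659 m/s


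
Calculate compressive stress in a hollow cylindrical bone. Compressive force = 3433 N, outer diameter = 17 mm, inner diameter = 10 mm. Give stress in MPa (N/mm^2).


A = pi*(r_o^2 - r_i^2)
r_o = 8.5 mm, r_i = 5 mm
A = 148.44 mm^2
sigma = F/A = 3433 / 148.44
sigma = 23.13 MPa


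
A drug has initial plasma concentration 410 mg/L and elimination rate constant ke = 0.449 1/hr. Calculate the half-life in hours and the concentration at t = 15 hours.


t_half = ln(2) / ke = 0.693147 / 0.449 = 1.544 hr
C(t) = C0 * exp(-ke*t) = 410 * exp(-0.449*15)
C(15) = 0.4873 mg/L


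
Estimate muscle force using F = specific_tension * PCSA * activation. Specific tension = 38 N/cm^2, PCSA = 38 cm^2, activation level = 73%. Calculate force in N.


F = sigma * PCSA * activation
F = 38 * 38 * 0.73
F = 1054 N


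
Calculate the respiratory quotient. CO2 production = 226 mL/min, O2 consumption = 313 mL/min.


RQ = VCO2 / VO2
RQ = 226 / 313
RQ = 0.722


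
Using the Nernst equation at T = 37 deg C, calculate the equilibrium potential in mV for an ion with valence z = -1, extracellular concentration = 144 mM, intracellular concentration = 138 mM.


E = (RT/(zF)) * ln(C_out/C_in)
T = 37 + 273.15 = 310.15 K
E = (8.314 * 310.15 / (-1 * 96485)) * ln(144/138)
E = -1.137 mV


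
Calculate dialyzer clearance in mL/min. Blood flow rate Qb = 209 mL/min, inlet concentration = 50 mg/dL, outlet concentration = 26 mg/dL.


K = Qb * (Cb_in - Cb_out) / Cb_in
K = 209 * (50 - 26) / 50
K = 100.3 mL/min


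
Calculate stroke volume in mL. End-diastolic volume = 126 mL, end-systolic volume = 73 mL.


SV = EDV - ESV
SV = 126 - 73
SV = 53 mL


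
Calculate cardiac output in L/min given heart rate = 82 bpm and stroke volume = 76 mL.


CO = HR * SV
CO = 82 * 76 / 1000
CO = 6.232 L/min


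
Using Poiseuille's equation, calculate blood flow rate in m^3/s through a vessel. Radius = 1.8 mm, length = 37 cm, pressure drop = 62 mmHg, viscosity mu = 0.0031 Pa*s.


Q = pi*r^4*dP / (8*mu*L)
r = 0.0018 m, L = 0.37 m
dP = 62 mmHg = 8265.964 Pa
Q = 2.9708e-05 m^3/s


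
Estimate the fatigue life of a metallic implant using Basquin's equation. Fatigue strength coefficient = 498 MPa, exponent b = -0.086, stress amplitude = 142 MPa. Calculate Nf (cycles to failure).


sigma_a = sigma_f' * (2Nf)^b
2Nf = (sigma_a/sigma_f')^(1/b)
2Nf = (142/498)^(1/-0.086)
2Nf = 2170317.3
Nf = 1.0852e+06


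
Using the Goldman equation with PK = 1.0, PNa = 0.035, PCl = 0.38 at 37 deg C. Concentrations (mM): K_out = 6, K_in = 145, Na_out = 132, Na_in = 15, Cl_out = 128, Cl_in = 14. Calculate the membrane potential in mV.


Vm = (RT/F)*ln((PK*Ko + PNa*Nao + PCl*Cli)/(PK*Ki + PNa*Nai + PCl*Clo))
Numer = 15.94, Denom = 194.165
Vm = -66.81 mV


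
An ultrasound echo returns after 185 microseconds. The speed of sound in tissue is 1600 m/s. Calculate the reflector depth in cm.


depth = c * t / 2
t = 185 us = 1.8500e-04 s
depth = 1600 * 1.8500e-04 / 2
depth = 0.148 m = 14.8 cm


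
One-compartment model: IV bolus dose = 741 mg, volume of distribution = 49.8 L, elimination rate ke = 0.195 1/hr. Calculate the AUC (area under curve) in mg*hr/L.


C0 = Dose/Vd = 741/49.8 = 14.8795 mg/L
AUC = C0/ke = 14.8795/0.195
AUC = 76.31 mg*hr/L


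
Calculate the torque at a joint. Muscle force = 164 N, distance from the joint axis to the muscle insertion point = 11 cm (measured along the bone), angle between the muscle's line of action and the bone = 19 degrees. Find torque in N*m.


Torque = F * d * sin(theta)   (moment arm = d*sin(theta))
d = 11 cm = 0.11 m
Torque = 164 * 0.11 * sin(19)
Torque = 5.873 N*m


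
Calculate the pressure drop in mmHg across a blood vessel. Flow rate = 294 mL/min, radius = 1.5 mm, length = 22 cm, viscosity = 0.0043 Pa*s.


dP = 8*mu*L*Q / (pi*r^4)
Q = 294 mL/min = 4.9e-06 m^3/s
dP = 2331.64 Pa = 2331.64 / 133.322 mmHg = 17.49 mmHg


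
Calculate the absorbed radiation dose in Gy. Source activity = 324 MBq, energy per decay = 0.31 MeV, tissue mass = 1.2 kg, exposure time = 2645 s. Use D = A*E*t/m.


A = 324 MBq = 3.2400e+08 Bq
E = 0.31 MeV = 4.9662e-14 J
D = A*E*t/m = 3.2400e+08*4.9662e-14*2645/1.2
D = 0.03547 Gy


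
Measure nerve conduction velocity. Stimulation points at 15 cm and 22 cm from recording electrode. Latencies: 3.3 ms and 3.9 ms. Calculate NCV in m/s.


Distance = (22 - 15) / 100 = 0.07 m
dt = (3.9 - 3.3) / 1000 = 6.0000e-04 s
NCV = dist / dt = 116.7 m/s


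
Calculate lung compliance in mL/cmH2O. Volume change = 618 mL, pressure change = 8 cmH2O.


C = dV / dP
C = 618 / 8
C = 77.25 mL/cmH2O


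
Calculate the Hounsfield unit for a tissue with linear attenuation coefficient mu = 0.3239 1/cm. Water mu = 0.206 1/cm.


HU = ((mu_tissue - mu_water) / mu_water) * 1000
HU = ((0.3239 - 0.206) / 0.206) * 1000
HU = 572.3


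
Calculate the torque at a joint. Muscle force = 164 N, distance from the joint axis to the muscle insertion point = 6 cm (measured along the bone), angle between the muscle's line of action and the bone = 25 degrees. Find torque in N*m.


Torque = F * d * sin(theta)   (moment arm = d*sin(theta))
d = 6 cm = 0.06 m
Torque = 164 * 0.06 * sin(25)
Torque = 4.159 N*m


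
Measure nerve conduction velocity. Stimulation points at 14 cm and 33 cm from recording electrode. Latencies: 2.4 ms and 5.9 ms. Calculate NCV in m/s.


Distance = (33 - 14) / 100 = 0.19 m
dt = (5.9 - 2.4) / 1000 = 0.0035 s
NCV = dist / dt = 54.29 m/s


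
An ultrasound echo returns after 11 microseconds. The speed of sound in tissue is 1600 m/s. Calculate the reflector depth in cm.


depth = c * t / 2
t = 11 us = 1.1000e-05 s
depth = 1600 * 1.1000e-05 / 2
depth = 0.0088 m = 0.88 cm


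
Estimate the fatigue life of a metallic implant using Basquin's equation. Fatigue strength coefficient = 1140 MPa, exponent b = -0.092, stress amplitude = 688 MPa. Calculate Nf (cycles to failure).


sigma_a = sigma_f' * (2Nf)^b
2Nf = (sigma_a/sigma_f')^(1/b)
2Nf = (688/1140)^(1/-0.092)
2Nf = 242.03271
Nf = 121


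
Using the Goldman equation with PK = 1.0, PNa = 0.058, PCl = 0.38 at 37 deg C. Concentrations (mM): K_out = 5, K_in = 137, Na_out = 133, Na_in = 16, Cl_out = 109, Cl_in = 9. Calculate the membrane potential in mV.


Vm = (RT/F)*ln((PK*Ko + PNa*Nao + PCl*Cli)/(PK*Ki + PNa*Nai + PCl*Clo))
Numer = 16.134, Denom = 179.348
Vm = -64.37 mV


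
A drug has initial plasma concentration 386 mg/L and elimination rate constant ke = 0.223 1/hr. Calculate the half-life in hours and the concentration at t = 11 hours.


t_half = ln(2) / ke = 0.693147 / 0.223 = 3.108 hr
C(t) = C0 * exp(-ke*t) = 386 * exp(-0.223*11)
C(11) = 33.21 mg/L


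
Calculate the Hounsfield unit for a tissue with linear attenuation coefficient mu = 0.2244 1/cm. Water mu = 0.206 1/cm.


HU = ((mu_tissue - mu_water) / mu_water) * 1000
HU = ((0.2244 - 0.206) / 0.206) * 1000
HU = 89.32


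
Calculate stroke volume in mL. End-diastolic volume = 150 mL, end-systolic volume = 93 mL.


SV = EDV - ESV
SV = 150 - 93
SV = 57 mL


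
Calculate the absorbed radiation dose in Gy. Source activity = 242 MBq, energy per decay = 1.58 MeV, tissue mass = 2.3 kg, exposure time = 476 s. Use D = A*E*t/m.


A = 242 MBq = 2.4200e+08 Bq
E = 1.58 MeV = 2.53116e-13 J
D = A*E*t/m = 2.4200e+08*2.53116e-13*476/2.3
D = 0.01268 Gy


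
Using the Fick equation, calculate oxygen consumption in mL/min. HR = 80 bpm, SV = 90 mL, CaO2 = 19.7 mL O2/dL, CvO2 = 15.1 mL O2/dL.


CO = HR*SV = 80*90/1000 = 7.2 L/min
a-v O2 diff = 19.7 - 15.1 = 4.6 mL/dL
VO2 = CO * (CaO2-CvO2) * 10 dL/L
VO2 = 7.2 * 4.6 * 10
VO2 = 331.2 mL/min


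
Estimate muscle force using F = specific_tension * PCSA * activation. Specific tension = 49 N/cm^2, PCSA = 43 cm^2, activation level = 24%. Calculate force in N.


F = sigma * PCSA * activation
F = 49 * 43 * 0.24
F = 505.7 N


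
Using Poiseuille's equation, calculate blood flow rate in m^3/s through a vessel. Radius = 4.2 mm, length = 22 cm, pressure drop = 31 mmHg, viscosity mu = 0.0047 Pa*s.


Q = pi*r^4*dP / (8*mu*L)
r = 0.0042 m, L = 0.22 m
dP = 31 mmHg = 4132.982 Pa
Q = 4.8843e-04 m^3/s


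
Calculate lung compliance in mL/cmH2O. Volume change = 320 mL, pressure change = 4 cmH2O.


C = dV / dP
C = 320 / 4
C = 80 mL/cmH2O


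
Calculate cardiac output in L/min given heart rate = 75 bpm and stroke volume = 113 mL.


CO = HR * SV
CO = 75 * 113 / 1000
CO = 8.475 L/min


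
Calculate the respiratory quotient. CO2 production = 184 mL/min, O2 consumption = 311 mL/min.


RQ = VCO2 / VO2
RQ = 184 / 311
RQ = 0.5916


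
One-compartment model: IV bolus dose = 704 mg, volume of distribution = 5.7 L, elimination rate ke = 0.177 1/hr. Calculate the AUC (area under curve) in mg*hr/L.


C0 = Dose/Vd = 704/5.7 = 123.509 mg/L
AUC = C0/ke = 123.509/0.177
AUC = 697.8 mg*hr/L


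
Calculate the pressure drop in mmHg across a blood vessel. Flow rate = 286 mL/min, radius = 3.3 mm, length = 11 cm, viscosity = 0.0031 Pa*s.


dP = 8*mu*L*Q / (pi*r^4)
Q = 286 mL/min = 4.76667e-06 m^3/s
dP = 34.9023 Pa = 34.9023 / 133.322 mmHg = 0.2618 mmHg


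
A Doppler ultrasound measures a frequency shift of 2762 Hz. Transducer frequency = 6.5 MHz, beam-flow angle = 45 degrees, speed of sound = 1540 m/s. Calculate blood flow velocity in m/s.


v = fd * c / (2 * f0 * cos(theta))
v = 2762 * 1540 / (2 * 6.5000e+06 * cos(45))
v = 0.4627 m/s


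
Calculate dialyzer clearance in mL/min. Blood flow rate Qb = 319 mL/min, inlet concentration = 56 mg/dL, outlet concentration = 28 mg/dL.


K = Qb * (Cb_in - Cb_out) / Cb_in
K = 319 * (56 - 28) / 56
K = 159.5 mL/min


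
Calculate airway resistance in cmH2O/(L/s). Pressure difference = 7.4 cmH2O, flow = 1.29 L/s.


R = dP / flow
R = 7.4 / 1.29
R = 5.736 cmH2O/(L/s)


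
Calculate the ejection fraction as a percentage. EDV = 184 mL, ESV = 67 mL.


SV = EDV - ESV = 184 - 67 = 117 mL
EF = SV/EDV * 100 = 117/184 * 100
EF = 63.59%


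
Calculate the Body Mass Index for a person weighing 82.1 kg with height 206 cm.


BMI = weight / height^2
height = 206 cm = 2.06 m
BMI = 82.1 / 2.06^2
BMI = 19.35 kg/m^2


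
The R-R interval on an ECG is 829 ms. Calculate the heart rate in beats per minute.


HR = 60 / RR_interval(s)
RR = 829 ms = 0.829 s
HR = 60 / 0.829 = 72.38 bpm


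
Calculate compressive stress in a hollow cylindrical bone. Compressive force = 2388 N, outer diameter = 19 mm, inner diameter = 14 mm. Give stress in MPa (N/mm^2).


A = pi*(r_o^2 - r_i^2)
r_o = 9.5 mm, r_i = 7 mm
A = 129.591 mm^2
sigma = F/A = 2388 / 129.591
sigma = 18.43 MPa


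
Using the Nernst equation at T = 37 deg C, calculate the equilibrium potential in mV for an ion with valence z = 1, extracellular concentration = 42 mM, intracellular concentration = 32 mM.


E = (RT/(zF)) * ln(C_out/C_in)
T = 37 + 273.15 = 310.15 K
E = (8.314 * 310.15 / (1 * 96485)) * ln(42/32)
E = 7.268 mV


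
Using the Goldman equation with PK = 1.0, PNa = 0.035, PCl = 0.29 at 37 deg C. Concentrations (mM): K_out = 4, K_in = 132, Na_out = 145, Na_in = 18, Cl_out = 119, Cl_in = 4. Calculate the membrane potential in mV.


Vm = (RT/F)*ln((PK*Ko + PNa*Nao + PCl*Cli)/(PK*Ki + PNa*Nai + PCl*Clo))
Numer = 10.235, Denom = 167.14
Vm = -74.64 mV


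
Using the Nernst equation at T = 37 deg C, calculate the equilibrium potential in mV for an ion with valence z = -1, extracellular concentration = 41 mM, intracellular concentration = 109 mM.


E = (RT/(zF)) * ln(C_out/C_in)
T = 37 + 273.15 = 310.15 K
E = (8.314 * 310.15 / (-1 * 96485)) * ln(41/109)
E = 26.13 mV


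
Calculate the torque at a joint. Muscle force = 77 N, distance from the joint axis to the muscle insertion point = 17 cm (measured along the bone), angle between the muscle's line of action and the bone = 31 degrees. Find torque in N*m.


Torque = F * d * sin(theta)   (moment arm = d*sin(theta))
d = 17 cm = 0.17 m
Torque = 77 * 0.17 * sin(31)
Torque = 6.742 N*m


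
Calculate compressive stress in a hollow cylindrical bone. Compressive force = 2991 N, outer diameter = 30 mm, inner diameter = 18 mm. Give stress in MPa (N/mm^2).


A = pi*(r_o^2 - r_i^2)
r_o = 15 mm, r_i = 9 mm
A = 452.389 mm^2
sigma = F/A = 2991 / 452.389
sigma = 6.612 MPa


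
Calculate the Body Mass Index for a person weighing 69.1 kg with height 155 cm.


BMI = weight / height^2
height = 155 cm = 1.55 m
BMI = 69.1 / 1.55^2
BMI = 28.76 kg/m^2


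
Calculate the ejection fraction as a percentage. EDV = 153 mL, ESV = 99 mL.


SV = EDV - ESV = 153 - 99 = 54 mL
EF = SV/EDV * 100 = 54/153 * 100
EF = 35.29%


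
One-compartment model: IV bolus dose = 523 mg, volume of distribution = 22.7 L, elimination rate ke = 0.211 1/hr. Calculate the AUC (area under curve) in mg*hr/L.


C0 = Dose/Vd = 523/22.7 = 23.0396 mg/L
AUC = C0/ke = 23.0396/0.211
AUC = 109.2 mg*hr/L


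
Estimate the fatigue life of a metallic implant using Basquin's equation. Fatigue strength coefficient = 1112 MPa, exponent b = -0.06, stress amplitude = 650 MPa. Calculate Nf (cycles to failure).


sigma_a = sigma_f' * (2Nf)^b
2Nf = (sigma_a/sigma_f')^(1/b)
2Nf = (650/1112)^(1/-0.06)
2Nf = 7700.5872
Nf = 3850


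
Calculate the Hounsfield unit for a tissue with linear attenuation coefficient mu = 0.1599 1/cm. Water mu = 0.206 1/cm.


HU = ((mu_tissue - mu_water) / mu_water) * 1000
HU = ((0.1599 - 0.206) / 0.206) * 1000
HU = -223.8


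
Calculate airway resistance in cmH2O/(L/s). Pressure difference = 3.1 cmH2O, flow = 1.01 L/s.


R = dP / flow
R = 3.1 / 1.01
R = 3.069 cmH2O/(L/s)


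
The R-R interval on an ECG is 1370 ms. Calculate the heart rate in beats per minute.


HR = 60 / RR_interval(s)
RR = 1370 ms = 1.37 s
HR = 60 / 1.37 = 43.8 bpm


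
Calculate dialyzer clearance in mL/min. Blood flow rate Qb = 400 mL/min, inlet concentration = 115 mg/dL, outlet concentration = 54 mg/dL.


K = Qb * (Cb_in - Cb_out) / Cb_in
K = 400 * (115 - 54) / 115
K = 212.2 mL/min


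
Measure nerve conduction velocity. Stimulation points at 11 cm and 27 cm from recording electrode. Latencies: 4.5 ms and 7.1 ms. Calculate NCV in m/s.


Distance = (27 - 11) / 100 = 0.16 m
dt = (7.1 - 4.5) / 1000 = 0.0026 s
NCV = dist / dt = 61.54 m/s


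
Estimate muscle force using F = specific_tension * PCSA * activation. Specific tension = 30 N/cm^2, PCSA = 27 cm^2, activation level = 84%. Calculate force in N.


F = sigma * PCSA * activation
F = 30 * 27 * 0.84
F = 680.4 N
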